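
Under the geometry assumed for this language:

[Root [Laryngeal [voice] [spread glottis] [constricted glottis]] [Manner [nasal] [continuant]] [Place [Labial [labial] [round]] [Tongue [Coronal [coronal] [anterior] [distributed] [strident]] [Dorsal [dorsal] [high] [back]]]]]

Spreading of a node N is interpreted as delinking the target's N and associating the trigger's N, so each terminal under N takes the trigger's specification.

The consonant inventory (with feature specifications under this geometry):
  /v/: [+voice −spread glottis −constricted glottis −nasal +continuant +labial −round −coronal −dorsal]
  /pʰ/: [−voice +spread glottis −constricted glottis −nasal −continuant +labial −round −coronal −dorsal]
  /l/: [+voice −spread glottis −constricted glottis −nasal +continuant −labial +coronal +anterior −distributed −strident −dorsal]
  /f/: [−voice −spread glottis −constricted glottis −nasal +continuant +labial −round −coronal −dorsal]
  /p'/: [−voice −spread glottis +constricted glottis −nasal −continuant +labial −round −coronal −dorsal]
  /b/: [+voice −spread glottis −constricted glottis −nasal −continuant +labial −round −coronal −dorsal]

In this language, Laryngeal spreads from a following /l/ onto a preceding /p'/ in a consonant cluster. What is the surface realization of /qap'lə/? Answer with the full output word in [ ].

Laryngeal immediately or transitively dominates [voice], [spread glottis], [constricted glottis].
After delinking /p'/'s Laryngeal and linking /l/'s, the affected terminals become [+voice], [−spread glottis], [−constricted glottis]; [nasal], [continuant], [labial], … (outside Laryngeal) are retained from /p'/.
This feature bundle is that of [b], so /qap'lə/ surfaces as [qablə].

[qablə]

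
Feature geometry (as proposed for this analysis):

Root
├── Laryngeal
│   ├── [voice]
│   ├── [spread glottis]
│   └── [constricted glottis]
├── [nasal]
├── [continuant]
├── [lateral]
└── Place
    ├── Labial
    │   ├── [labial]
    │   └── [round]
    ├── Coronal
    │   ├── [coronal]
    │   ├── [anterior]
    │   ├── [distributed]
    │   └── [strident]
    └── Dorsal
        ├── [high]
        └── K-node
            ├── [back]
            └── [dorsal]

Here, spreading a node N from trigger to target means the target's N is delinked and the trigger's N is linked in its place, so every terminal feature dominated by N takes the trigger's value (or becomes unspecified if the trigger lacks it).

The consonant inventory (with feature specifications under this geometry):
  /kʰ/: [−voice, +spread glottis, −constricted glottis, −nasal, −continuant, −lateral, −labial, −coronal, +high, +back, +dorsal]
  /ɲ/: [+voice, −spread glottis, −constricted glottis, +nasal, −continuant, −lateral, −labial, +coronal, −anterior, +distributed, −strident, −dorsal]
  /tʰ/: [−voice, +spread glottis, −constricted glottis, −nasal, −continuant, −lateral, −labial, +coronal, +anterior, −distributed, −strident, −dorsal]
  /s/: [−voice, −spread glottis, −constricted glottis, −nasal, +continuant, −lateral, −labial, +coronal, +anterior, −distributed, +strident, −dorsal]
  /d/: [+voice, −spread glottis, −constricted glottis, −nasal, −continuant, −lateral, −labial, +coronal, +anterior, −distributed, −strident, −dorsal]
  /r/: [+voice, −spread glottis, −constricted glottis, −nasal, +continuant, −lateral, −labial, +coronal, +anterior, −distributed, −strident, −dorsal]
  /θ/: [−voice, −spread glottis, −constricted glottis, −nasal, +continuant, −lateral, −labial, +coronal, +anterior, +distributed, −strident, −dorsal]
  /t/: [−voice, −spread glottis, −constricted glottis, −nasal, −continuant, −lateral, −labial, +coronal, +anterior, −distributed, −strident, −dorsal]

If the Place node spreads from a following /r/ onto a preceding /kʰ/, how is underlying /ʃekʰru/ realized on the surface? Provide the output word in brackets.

The Place node dominates the terminals [labial], [round], [coronal], [anterior], [distributed], [strident], [high], [back], [dorsal].
After delinking /kʰ/'s Place and linking /r/'s, the affected terminals become [−labial], [+coronal], [+anterior], [−distributed], [−strident], [−dorsal]; [voice], [spread glottis], [constricted glottis], … (outside Place) are retained from /kʰ/.
The resulting bundle matches /tʰ/ in the inventory; substituting it for /kʰ/ gives [ʃetʰru].

[ʃetʰru]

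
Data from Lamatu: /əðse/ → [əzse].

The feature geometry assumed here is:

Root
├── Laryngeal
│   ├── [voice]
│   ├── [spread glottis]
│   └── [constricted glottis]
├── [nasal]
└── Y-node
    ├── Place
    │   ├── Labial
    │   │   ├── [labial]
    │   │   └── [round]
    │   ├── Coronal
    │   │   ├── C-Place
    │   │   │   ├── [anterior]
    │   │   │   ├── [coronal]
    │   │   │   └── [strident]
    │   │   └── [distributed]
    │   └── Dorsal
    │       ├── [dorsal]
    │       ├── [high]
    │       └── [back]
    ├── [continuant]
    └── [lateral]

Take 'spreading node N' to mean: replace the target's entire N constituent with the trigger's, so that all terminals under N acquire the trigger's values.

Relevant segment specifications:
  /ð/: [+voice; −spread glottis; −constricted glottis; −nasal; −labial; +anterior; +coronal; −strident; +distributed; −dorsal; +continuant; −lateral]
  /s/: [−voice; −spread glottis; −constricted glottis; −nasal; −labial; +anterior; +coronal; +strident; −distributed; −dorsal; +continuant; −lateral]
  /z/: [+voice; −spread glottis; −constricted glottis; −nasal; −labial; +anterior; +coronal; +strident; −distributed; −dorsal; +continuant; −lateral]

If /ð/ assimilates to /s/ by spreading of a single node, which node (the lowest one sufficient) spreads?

Feature comparison: [distributed], [strident] differ between /ð/ and [z]; the remaining terminals match.
In this geometry the lowest node dominating all of them is Coronal: every daughter of Coronal dominates only a proper subset, so no lower node suffices.
Delinking /ð/'s Coronal and associating /s/'s Coronal gives precisely the feature bundle of [z].
[voice], a feature on which the two segments disagree outside Coronal, is unchanged — nothing dominating it spread, and Coronal is the minimal sufficient constituent.

Coronal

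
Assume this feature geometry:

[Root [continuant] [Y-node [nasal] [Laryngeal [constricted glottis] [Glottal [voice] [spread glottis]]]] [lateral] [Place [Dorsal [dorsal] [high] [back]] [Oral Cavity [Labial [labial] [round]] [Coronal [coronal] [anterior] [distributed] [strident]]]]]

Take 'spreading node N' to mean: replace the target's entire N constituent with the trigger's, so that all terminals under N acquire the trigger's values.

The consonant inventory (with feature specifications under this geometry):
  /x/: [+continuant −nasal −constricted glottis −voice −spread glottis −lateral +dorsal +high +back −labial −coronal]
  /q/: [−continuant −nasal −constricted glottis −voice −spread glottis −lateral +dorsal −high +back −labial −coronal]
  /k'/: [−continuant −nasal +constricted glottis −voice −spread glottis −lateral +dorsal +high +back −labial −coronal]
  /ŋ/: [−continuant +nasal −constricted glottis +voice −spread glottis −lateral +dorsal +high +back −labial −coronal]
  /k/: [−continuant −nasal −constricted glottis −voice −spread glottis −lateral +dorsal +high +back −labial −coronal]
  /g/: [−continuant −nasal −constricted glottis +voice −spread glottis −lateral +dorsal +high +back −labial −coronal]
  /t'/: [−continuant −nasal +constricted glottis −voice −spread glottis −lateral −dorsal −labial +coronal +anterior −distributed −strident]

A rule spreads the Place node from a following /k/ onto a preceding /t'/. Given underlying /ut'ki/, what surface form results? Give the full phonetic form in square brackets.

Place immediately or transitively dominates [dorsal], [high], [back], [labial], [round], [coronal], [anterior], [distributed], [strident].
The target acquires /k/'s values for everything under Place — [+dorsal], [+high], [+back], [−labial], [−coronal] — while keeping its own [continuant], [nasal], [constricted glottis], ….
Among the inventory, only /k'/ has exactly this specification, giving the surface form [uk'ki].

[uk'ki]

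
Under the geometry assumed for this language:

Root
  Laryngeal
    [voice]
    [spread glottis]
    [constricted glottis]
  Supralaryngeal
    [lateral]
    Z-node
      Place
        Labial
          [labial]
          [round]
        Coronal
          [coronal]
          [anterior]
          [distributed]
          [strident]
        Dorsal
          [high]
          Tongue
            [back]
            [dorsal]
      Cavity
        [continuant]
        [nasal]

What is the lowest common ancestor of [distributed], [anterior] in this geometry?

[distributed]: Root → Supralaryngeal → Z-node → Place → Coronal → [distributed].
[anterior]: Root → Supralaryngeal → Z-node → Place → Coronal → [anterior].
These paths first converge at Coronal; no daughter of Coronal dominates all 2 features, so Coronal is the minimal constituent.

Coronal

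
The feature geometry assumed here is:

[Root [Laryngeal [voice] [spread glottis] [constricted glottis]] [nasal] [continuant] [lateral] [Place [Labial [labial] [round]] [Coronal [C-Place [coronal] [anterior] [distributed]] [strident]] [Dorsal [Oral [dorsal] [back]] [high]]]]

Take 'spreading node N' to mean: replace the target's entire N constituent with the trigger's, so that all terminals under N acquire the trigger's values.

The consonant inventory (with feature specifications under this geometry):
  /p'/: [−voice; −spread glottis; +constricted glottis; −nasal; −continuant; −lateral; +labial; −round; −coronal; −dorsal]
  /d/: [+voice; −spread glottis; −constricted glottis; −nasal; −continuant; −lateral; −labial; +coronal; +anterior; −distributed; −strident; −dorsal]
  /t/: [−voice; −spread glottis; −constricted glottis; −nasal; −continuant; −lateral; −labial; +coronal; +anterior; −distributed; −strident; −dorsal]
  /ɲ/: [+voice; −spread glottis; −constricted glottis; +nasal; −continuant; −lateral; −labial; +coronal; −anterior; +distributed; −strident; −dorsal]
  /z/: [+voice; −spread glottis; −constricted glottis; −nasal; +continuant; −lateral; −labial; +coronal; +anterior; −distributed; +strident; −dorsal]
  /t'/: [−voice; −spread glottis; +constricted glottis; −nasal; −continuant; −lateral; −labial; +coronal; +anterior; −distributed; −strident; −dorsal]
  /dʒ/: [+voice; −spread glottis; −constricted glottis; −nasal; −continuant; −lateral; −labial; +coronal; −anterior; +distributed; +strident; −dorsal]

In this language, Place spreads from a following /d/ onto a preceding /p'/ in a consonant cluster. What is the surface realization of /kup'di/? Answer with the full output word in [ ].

[kut'di]

The Place node dominates the terminals [labial], [round], [coronal], [anterior], [distributed], [strident], [dorsal], [back], [high].
After delinking /p'/'s Place and linking /d/'s, the affected terminals become [−labial], [+coronal], [+anterior], [−distributed], [−strident], [−dorsal]; [voice], [spread glottis], [constricted glottis], … (outside Place) are retained from /p'/.
This feature bundle is that of [t'], so /kup'di/ surfaces as [kut'di].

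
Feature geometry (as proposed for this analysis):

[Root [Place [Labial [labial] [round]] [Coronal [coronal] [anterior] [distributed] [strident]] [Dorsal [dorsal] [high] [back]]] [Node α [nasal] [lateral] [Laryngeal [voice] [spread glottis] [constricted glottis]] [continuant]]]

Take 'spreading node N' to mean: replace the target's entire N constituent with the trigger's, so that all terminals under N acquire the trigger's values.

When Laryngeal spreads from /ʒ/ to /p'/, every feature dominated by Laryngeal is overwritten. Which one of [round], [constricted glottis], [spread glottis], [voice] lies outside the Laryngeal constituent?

Under this geometry, Laryngeal contains [voice], [spread glottis], [constricted glottis].
[spread glottis], [constricted glottis], [voice] all lie under Laryngeal, so they are overwritten when Laryngeal spreads.
[round] is not within the Laryngeal subtree (it hangs from Labial), so /p'/'s [round] value survives.

[round]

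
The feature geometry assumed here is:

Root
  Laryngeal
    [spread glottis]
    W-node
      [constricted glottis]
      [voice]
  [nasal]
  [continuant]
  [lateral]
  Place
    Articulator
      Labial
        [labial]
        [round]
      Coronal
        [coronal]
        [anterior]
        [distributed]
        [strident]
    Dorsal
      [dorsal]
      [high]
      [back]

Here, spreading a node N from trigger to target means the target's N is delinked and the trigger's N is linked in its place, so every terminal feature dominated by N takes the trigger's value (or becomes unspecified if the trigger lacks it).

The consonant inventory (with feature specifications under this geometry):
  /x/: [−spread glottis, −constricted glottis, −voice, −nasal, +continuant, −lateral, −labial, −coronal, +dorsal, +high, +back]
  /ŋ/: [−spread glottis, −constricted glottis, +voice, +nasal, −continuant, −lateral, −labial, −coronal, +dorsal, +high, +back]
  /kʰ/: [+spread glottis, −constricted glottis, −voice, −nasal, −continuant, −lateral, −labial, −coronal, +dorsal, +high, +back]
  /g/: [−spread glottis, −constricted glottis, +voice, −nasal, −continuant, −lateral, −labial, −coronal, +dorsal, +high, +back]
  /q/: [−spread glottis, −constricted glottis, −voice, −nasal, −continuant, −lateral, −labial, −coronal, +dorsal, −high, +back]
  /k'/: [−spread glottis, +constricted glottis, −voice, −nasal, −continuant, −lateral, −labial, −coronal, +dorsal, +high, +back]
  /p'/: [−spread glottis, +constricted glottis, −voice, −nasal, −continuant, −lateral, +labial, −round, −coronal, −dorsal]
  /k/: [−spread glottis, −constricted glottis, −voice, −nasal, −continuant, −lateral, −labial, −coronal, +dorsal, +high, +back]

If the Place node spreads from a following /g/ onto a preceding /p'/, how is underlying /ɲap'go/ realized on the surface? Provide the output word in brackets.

Terminals under Place in this geometry: [labial], [round], [coronal], [anterior], [distributed], [strident], [dorsal], [high], [back].
The target acquires /g/'s values for everything under Place — [−labial], [−coronal], [+dorsal], [+high], [+back] — while keeping its own [spread glottis], [constricted glottis], [voice], ….
This feature bundle is that of [k'], so /ɲap'go/ surfaces as [ɲak'go].

[ɲak'go]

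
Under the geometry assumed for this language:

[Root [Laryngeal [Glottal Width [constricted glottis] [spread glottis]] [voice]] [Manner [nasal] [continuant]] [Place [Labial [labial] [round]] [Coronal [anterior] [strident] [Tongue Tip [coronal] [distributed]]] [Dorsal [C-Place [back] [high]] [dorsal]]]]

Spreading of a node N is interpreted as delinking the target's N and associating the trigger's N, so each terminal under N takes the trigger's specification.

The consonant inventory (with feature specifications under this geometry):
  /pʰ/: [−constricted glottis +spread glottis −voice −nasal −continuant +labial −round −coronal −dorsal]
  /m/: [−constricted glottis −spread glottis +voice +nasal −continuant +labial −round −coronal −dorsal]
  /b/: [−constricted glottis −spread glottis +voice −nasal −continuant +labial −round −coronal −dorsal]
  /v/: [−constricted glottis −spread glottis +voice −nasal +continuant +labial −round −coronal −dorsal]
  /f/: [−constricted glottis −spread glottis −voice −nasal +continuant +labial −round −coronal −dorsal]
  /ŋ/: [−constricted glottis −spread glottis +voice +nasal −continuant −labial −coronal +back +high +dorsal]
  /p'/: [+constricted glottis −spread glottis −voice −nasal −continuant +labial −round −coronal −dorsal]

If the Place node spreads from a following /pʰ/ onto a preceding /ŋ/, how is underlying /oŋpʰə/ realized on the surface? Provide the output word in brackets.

[ompʰə]

Place immediately or transitively dominates [labial], [round], [anterior], [strident], [coronal], [distributed], [back], [high], [dorsal].
After delinking /ŋ/'s Place and linking /pʰ/'s, the affected terminals become [+labial], [−round], [−coronal], [−dorsal]; [constricted glottis], [spread glottis], [voice], … (outside Place) are retained from /ŋ/.
Among the inventory, only /m/ has exactly this specification, giving the surface form [ompʰə].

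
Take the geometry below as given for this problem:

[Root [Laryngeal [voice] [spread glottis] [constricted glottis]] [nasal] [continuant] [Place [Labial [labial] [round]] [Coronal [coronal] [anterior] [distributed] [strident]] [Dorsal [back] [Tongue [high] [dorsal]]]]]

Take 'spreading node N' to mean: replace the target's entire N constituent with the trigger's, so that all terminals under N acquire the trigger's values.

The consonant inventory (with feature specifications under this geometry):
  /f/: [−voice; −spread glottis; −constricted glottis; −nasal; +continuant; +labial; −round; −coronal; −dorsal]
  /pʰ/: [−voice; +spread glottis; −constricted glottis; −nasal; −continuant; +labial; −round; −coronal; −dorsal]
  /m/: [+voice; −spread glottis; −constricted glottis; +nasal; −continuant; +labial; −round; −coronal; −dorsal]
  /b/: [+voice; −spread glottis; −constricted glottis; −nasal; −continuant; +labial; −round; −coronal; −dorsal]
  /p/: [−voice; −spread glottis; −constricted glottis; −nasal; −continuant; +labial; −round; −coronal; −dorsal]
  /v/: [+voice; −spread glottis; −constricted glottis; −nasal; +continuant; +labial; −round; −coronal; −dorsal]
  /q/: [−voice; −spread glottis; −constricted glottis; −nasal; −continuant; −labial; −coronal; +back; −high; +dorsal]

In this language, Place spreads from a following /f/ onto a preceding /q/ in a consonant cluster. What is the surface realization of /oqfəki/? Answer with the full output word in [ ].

[opfəki]

Terminals under Place in this geometry: [labial], [round], [coronal], [anterior], [distributed], [strident], [back], [high], [dorsal].
Spreading Place from /f/ onto /q/ replaces those values with /f/'s: [+labial], [−round], [−coronal], [−dorsal]. Features outside Place ([voice], [spread glottis], [constricted glottis], …) stay as in /q/.
Among the inventory, only /p/ has exactly this specification, giving the surface form [opfəki].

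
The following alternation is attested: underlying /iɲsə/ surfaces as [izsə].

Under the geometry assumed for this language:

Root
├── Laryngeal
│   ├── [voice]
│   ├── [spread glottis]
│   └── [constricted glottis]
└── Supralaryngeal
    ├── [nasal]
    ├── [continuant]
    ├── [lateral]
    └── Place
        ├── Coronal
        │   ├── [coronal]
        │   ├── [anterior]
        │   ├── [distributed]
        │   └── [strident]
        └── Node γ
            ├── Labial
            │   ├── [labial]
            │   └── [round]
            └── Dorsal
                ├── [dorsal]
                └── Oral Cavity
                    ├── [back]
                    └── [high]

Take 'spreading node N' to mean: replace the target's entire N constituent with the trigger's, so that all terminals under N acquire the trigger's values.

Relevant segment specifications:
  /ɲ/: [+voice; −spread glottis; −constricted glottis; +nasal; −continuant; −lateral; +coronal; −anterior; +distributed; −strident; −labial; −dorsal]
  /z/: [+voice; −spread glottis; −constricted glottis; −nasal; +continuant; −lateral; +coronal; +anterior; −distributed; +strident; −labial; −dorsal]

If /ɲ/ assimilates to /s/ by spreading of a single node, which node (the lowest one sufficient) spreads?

Supralaryngeal

/ɲ/ and [z] differ in [nasal], [continuant], [anterior], [distributed], [strident]; every other specified feature is identical.
Tracing each changed feature up the tree, the paths first meet at Supralaryngeal; any lower node misses at least one of them.
Spreading Supralaryngeal from /s/ overwrites each of those terminals with /s/'s values, yielding exactly [z].
[voice] — on which /s/ differs from /ɲ/ — is unchanged, so Root cannot have spread; the constituent is no larger than Supralaryngeal.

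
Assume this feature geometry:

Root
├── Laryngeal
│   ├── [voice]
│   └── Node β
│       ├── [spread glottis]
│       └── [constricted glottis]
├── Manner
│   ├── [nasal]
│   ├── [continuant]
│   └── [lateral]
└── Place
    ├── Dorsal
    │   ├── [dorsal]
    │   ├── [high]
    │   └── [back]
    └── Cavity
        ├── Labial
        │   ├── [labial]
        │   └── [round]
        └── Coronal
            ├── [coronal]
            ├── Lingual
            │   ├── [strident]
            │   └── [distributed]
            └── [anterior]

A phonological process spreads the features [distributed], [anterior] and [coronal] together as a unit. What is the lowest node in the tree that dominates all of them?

[distributed] is immediately dominated by Lingual.
[anterior] is immediately dominated by Coronal.
[coronal] is immediately dominated by Coronal.
The lowest node appearing on every path is Coronal; each proper daughter of Coronal fails to dominate at least one of the listed features.

Coronal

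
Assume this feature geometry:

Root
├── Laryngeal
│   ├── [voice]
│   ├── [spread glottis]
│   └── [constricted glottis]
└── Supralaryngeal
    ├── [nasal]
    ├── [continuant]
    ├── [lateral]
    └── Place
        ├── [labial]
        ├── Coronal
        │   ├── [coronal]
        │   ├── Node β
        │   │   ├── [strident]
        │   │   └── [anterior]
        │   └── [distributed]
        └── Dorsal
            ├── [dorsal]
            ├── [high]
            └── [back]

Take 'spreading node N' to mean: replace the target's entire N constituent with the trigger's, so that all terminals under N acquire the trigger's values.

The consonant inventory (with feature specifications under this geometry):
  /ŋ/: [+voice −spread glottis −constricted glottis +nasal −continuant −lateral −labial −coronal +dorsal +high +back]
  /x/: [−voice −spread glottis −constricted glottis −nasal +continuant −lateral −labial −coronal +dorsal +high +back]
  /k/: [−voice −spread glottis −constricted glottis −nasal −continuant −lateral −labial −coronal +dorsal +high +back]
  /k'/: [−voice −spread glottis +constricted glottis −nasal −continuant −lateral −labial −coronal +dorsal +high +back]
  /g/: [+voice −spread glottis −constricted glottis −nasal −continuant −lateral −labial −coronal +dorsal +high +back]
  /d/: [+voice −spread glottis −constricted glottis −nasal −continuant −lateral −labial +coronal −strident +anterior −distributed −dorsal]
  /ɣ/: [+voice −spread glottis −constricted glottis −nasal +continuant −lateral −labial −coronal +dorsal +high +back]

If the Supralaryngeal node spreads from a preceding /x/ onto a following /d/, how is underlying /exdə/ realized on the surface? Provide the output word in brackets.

[exɣə]

Terminals under Supralaryngeal in this geometry: [nasal], [continuant], [lateral], [labial], [coronal], [strident], [anterior], [distributed], [dorsal], [high], [back].
The target acquires /x/'s values for everything under Supralaryngeal — [−nasal], [+continuant], [−lateral], [−labial], [−coronal], [+dorsal], [+high], [+back] — while keeping its own [voice], [spread glottis], [constricted glottis].
Among the inventory, only /ɣ/ has exactly this specification, giving the surface form [exɣə].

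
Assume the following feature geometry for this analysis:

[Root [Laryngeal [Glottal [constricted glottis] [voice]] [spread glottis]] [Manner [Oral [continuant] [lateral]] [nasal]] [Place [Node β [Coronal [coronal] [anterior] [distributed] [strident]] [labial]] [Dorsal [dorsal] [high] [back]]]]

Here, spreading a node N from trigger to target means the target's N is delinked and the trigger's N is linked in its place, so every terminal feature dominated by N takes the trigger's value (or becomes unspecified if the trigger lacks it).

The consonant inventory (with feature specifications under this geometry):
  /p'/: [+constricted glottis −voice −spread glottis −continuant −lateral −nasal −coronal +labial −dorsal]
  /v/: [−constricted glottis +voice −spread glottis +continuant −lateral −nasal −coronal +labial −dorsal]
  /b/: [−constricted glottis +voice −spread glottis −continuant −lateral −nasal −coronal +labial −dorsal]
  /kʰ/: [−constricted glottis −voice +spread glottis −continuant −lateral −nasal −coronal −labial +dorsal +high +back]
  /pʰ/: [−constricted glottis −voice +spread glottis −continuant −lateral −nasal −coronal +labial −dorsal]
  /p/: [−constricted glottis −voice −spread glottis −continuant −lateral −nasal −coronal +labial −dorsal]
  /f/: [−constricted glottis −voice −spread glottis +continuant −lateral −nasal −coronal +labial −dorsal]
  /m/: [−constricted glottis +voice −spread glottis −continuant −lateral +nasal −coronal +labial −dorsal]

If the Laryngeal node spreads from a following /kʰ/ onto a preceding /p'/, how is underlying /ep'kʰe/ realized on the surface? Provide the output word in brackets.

Terminals under Laryngeal in this geometry: [constricted glottis], [voice], [spread glottis].
Spreading Laryngeal from /kʰ/ onto /p'/ replaces those values with /kʰ/'s: [−constricted glottis], [−voice], [+spread glottis]. Features outside Laryngeal ([continuant], [lateral], [nasal], …) stay as in /p'/.
This feature bundle is that of [pʰ], so /ep'kʰe/ surfaces as [epʰkʰe].

[epʰkʰe]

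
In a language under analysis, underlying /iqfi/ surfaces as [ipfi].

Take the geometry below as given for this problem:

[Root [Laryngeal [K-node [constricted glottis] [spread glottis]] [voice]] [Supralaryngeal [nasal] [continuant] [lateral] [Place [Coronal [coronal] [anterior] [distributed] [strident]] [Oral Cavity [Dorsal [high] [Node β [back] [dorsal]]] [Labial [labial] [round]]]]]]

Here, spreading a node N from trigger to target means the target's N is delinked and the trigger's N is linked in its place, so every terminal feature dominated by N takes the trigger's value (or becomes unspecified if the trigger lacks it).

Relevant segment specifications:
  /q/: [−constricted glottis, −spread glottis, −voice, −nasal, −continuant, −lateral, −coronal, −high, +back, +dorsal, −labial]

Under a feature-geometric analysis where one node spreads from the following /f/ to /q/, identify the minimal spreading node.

Oral Cavity

Feature comparison: [labial], [round], [dorsal], [high], [back] differ between /q/ and [p]; the remaining terminals match.
In this geometry the lowest node dominating all of them is Oral Cavity: every daughter of Oral Cavity dominates only a proper subset, so no lower node suffices.
Spreading Oral Cavity from /f/ overwrites each of those terminals with /f/'s values, yielding exactly [p].
[continuant], a feature on which the two segments disagree outside Oral Cavity, is unchanged — nothing dominating it spread, and Oral Cavity is the minimal sufficient constituent.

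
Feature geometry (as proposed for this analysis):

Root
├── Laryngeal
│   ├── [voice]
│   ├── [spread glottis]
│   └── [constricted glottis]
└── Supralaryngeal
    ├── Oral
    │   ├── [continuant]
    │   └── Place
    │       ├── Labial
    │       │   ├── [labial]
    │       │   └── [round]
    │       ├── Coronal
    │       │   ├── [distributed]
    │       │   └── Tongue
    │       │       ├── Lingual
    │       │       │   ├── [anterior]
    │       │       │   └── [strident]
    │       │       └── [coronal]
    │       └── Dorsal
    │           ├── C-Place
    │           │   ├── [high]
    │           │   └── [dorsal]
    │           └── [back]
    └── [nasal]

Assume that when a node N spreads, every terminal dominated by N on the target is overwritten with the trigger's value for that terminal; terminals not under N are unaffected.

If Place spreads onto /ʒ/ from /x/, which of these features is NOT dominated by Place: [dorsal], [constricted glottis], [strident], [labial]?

[constricted glottis]

Place dominates exactly [labial], [round], [distributed], [anterior], [strident], [coronal], [high], [dorsal], [back].
[labial], [dorsal], [strident] all lie under Place, so they are overwritten when Place spreads.
[constricted glottis] attaches under Laryngeal, not under Place, so /ʒ/ retains its own value for [constricted glottis].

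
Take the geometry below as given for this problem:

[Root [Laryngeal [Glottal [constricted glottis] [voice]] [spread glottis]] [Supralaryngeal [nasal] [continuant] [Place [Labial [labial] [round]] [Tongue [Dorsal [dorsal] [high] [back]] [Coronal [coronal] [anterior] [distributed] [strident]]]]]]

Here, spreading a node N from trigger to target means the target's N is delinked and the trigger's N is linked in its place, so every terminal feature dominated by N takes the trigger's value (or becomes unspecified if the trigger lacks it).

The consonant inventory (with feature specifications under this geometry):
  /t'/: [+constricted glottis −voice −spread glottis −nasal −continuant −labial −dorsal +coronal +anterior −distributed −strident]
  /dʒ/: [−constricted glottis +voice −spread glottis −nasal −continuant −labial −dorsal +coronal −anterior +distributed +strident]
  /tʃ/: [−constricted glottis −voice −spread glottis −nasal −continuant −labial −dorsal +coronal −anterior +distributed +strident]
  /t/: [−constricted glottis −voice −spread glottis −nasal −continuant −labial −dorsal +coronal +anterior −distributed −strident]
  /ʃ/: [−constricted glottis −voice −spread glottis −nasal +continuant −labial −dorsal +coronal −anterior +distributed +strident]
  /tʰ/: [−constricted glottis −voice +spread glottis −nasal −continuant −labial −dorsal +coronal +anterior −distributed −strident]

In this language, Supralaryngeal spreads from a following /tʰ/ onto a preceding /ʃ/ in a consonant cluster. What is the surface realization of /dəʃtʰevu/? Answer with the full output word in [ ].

The Supralaryngeal node dominates the terminals [nasal], [continuant], [labial], [round], [dorsal], [high], [back], [coronal], [anterior], [distributed], [strident].
The target acquires /tʰ/'s values for everything under Supralaryngeal — [−nasal], [−continuant], [−labial], [−dorsal], [+coronal], [+anterior], [−distributed], [−strident] — while keeping its own [constricted glottis], [voice], [spread glottis].
Among the inventory, only /t/ has exactly this specification, giving the surface form [dəttʰevu].

[dəttʰevu]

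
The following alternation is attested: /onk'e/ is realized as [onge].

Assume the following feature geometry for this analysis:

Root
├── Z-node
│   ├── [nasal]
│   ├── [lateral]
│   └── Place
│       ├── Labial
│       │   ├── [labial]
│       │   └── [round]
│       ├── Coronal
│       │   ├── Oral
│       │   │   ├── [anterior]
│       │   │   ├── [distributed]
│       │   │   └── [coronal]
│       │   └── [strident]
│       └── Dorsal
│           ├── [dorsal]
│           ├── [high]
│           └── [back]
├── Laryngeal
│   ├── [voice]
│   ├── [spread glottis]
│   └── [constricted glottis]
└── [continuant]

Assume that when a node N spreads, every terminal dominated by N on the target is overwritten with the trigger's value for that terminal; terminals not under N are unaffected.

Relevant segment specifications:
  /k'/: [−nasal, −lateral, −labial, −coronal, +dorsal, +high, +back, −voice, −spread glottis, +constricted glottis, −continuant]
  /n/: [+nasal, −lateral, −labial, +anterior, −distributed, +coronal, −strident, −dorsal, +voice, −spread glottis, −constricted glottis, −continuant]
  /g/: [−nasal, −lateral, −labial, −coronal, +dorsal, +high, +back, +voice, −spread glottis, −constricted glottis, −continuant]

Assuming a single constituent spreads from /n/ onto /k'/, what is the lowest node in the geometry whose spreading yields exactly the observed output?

Laryngeal

Feature comparison: [voice], [constricted glottis] differ between /k'/ and [g]; the remaining terminals match.
Tracing each changed feature up the tree, the paths first meet at Laryngeal; any lower node misses at least one of them.
If Laryngeal spreads, every terminal under it takes /n/'s value, producing [g] as observed.
Had Root spread, [coronal], [dorsal] would have taken /n/'s values; they stay as in /k'/, confirming the spreading constituent is exactly Laryngeal.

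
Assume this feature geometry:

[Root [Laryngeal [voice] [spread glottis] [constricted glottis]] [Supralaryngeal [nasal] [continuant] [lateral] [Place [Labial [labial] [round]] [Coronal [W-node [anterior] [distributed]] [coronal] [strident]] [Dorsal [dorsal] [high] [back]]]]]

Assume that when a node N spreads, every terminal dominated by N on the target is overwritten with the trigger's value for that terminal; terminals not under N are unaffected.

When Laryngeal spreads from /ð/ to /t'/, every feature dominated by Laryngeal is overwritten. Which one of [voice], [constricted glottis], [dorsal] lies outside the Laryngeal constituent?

Under this geometry, Laryngeal contains [voice], [spread glottis], [constricted glottis].
Of the listed options, [constricted glottis], [voice] are among these and would be overwritten by spreading Laryngeal.
But [dorsal] is a dependent of Dorsal, outside Laryngeal; it is therefore untouched by the spreading.

[dorsal]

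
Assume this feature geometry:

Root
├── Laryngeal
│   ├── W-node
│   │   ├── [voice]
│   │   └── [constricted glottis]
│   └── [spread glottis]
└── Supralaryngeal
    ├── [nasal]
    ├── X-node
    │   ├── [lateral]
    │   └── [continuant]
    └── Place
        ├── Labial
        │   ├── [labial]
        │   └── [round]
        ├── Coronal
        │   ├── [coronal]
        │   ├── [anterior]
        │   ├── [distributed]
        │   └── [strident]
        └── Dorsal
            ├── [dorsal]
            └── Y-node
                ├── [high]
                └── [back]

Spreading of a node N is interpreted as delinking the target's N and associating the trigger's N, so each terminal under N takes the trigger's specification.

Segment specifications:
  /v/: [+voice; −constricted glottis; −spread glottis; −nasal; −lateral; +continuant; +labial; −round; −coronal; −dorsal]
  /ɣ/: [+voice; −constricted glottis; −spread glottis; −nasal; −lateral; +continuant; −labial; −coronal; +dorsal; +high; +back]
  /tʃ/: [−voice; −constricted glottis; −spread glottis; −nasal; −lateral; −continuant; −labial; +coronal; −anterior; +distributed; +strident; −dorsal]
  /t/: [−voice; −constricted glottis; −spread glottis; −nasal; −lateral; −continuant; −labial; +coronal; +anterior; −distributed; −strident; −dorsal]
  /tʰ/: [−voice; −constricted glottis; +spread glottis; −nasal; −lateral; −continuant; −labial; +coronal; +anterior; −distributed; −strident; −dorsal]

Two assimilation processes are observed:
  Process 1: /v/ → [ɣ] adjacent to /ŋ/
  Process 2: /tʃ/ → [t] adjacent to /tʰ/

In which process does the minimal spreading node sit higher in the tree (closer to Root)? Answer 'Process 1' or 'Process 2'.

In Process 1, [labial], [round], [dorsal], [high], [back] change, so the minimal spreading node is Place at depth 2.
Process 2 alters [anterior], [distributed], [strident]; the lowest common ancestor is Coronal (depth 3 from Root).
Depth 2 < depth 3; Process 1 involves the structurally higher constituent Place.

Process 1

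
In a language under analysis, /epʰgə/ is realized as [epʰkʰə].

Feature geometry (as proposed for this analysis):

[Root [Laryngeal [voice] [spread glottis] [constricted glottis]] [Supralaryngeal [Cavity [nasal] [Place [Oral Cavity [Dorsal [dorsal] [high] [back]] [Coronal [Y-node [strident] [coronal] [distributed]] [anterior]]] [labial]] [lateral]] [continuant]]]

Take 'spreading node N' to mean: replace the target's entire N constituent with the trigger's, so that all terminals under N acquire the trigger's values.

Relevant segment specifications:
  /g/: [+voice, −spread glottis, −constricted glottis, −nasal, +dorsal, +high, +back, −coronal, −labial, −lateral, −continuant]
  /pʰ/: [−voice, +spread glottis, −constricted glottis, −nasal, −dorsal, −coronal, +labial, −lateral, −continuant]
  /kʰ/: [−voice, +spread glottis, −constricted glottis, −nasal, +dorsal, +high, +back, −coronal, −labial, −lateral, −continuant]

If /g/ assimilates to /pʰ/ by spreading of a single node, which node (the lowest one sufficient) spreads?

Laryngeal

Comparing /g/ with its surface form [kʰ], the features that change are [voice], [spread glottis].
These terminals are all dominated by Laryngeal, and no proper subconstituent of Laryngeal covers them all; Laryngeal is their lowest common ancestor.
If Laryngeal spreads, every terminal under it takes /pʰ/'s value, producing [kʰ] as observed.
[dorsal], [labial] — on which /pʰ/ differs from /g/ — are unchanged, so Root cannot have spread; the constituent is no larger than Laryngeal.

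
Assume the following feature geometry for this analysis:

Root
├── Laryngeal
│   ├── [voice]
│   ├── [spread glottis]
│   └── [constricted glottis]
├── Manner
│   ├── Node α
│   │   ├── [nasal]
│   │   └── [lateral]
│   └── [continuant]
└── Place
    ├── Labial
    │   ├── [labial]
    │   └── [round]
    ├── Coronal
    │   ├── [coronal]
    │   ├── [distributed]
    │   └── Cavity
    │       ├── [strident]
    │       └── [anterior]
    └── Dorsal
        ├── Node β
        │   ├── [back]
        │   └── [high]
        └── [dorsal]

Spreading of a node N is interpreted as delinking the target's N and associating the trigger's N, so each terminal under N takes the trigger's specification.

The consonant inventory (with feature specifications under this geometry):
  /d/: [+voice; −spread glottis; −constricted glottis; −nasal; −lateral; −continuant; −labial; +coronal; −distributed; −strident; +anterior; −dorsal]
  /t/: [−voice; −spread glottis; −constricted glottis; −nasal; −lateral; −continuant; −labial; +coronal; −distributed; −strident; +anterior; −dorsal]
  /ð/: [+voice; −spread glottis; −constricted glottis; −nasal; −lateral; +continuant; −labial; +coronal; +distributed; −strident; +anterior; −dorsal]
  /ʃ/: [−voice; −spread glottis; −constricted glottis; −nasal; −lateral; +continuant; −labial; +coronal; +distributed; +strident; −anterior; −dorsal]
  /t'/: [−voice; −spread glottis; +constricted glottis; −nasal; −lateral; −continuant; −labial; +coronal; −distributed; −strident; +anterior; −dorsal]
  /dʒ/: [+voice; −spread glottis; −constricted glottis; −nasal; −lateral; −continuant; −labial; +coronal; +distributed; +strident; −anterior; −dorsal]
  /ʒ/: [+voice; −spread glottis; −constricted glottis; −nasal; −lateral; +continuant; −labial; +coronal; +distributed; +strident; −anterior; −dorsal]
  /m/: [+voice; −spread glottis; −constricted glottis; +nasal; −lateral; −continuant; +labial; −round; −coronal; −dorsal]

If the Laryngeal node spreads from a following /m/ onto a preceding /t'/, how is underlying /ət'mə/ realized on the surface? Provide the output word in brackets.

[ədmə]

The Laryngeal node dominates the terminals [voice], [spread glottis], [constricted glottis].
The target acquires /m/'s values for everything under Laryngeal — [+voice], [−spread glottis], [−constricted glottis] — while keeping its own [nasal], [lateral], [continuant], ….
Among the inventory, only /d/ has exactly this specification, giving the surface form [ədmə].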